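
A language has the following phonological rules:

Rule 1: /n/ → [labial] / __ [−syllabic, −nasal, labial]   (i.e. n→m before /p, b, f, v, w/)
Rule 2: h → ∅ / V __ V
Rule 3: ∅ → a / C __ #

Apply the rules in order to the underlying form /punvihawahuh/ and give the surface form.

pumviawauha

Rule 1 (nasal place assimilation): /n/ precedes the labial consonant /v/, so it assimilates in place to [m]. /punvihawahuh/ → pumvihawahuh.
Rule 2 (intervocalic h-deletion): /h/ occurs between vowels /i/ and /a/, so it deletes. /h/ occurs between vowels /a/ and /u/, so it deletes. /pumvihawahuh/ → pumviawauh.
Rule 3 (final a-epenthesis): the form ends in the consonant /h/, so [a] is inserted word-finally. /pumviawauh/ → pumviawauha.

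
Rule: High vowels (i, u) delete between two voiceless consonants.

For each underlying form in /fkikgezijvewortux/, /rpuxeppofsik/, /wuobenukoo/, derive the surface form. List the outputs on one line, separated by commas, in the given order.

fkkgezijvewortx, rpxeppofsk, wuobenukoo

/fkikgezijvewortux/: /i/ is a high vowel flanked by voiceless consonants /k/ and /k/, so it deletes. /u/ is a high vowel flanked by voiceless consonants /t/ and /x/, so it deletes. → [fkkgezijvewortx].
/rpuxeppofsik/: /u/ is a high vowel flanked by voiceless consonants /p/ and /x/, so it deletes. /i/ is a high vowel flanked by voiceless consonants /s/ and /k/, so it deletes. → [rpxeppofsk].
/wuobenukoo/: the rule's environment is not met; surfaces unchanged as [wuobenukoo].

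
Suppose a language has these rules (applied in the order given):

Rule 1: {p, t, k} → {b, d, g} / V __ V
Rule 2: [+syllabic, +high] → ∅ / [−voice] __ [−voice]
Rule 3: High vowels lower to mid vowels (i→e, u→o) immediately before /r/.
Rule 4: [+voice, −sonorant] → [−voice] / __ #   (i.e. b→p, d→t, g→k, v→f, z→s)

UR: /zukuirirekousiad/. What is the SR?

Rule 1 (intervocalic voicing): /k/ is a voiceless stop between vowels /u/ and /u/, so it voices to [g]. /k/ is a voiceless stop between vowels /e/ and /o/, so it voices to [g]. /zukuirirekousiad/ → zuguiriregousiad.
Rule 2 (high vowel syncope): no segment meets the environment; /zuguiriregousiad/ is unchanged.
Rule 3 (pre-rhotic lowering): /i/ is a high vowel immediately before /r/, so it lowers to [e]. /i/ is a high vowel immediately before /r/, so it lowers to [e]. /zuguiriregousiad/ → zuguereregousiad.
Rule 4 (final devoicing): /d/ is a voiced obstruent in word-final position, so it devoices to [t]. /zuguereregousiad/ → zuguereregousiat.

zuguereregousiat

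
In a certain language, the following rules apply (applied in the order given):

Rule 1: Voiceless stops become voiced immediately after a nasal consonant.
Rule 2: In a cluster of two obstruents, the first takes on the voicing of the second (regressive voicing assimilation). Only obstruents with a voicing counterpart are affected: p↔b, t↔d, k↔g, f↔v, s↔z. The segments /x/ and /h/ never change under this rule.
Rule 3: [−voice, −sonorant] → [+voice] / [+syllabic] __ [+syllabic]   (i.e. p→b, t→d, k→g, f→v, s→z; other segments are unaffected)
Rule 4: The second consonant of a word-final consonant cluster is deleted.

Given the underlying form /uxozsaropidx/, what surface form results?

Rule 1 (post-nasal voicing): no segment meets the environment; /uxozsaropidx/ is unchanged.
Rule 2 (regressive voicing assimilation): /z/ precedes the voiceless obstruent /s/, so it devoices to [s] by assimilation. /d/ precedes the voiceless obstruent /x/, so it devoices to [t] by assimilation. /uxozsaropidx/ → uxossaropitx.
Rule 3 (intervocalic voicing): /p/ is a voiceless obstruent between vowels /o/ and /i/, so it voices to [b]. /uxossaropitx/ → uxossarobitx.
Rule 4 (final cluster simplification): /x/ is the second consonant of a word-final cluster /tx/, so it deletes. /uxossarobitx/ → uxossarobit.

uxossarobit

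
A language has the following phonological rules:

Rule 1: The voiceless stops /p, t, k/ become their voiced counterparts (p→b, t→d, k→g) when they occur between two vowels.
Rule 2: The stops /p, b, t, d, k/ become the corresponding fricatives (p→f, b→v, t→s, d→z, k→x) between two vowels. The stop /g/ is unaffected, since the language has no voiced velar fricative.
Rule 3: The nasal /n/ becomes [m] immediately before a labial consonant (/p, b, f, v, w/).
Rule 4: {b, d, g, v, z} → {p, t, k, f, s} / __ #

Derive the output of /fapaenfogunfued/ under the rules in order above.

Rule 1 (intervocalic voicing): /p/ is a voiceless stop between vowels /a/ and /a/, so it voices to [b]. /fapaenfogunfued/ → fabaenfogunfued.
Rule 2 (intervocalic spirantization): /b/ is a stop between vowels /a/ and /a/, so it spirantizes to the fricative [v]. /fabaenfogunfued/ → favaenfogunfued.
Rule 3 (nasal place assimilation): /n/ precedes the labial consonant /f/, so it assimilates in place to [m]. /n/ precedes the labial consonant /f/, so it assimilates in place to [m]. /favaenfogunfued/ → favaemfogumfued.
Rule 4 (final devoicing): /d/ is a voiced obstruent in word-final position, so it devoices to [t]. /favaemfogumfued/ → favaemfogumfuet.

favaemfogumfuet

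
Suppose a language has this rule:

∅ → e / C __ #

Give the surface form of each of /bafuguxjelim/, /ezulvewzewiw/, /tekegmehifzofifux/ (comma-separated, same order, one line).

/bafuguxjelim/: the form ends in the consonant /m/, so [e] is inserted word-finally. → [bafuguxjelime].
/ezulvewzewiw/: the form ends in the consonant /w/, so [e] is inserted word-finally. → [ezulvewzewiwe].
/tekegmehifzofifux/: the form ends in the consonant /x/, so [e] is inserted word-finally. → [tekegmehifzofifuxe].

bafuguxjelime, ezulvewzewiwe, tekegmehifzofifuxe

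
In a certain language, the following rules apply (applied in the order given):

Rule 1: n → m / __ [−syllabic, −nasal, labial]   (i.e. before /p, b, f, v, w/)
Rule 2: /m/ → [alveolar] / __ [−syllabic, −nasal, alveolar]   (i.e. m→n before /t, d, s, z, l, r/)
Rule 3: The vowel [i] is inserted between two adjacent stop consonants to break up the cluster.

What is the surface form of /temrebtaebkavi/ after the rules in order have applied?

tenrebitaebikavi

Rule 1 (nasal place assimilation): no segment meets the environment; /temrebtaebkavi/ is unchanged.
Rule 2 (nasal place assimilation): /m/ precedes the alveolar consonant /r/, so it assimilates in place to [n]. /temrebtaebkavi/ → tenrebtaebkavi.
Rule 3 (stop-cluster i-epenthesis): /b/ and /t/ form a stop–stop cluster, so [i] is inserted between them. /b/ and /k/ form a stop–stop cluster, so [i] is inserted between them. /tenrebtaebkavi/ → tenrebitaebikavi.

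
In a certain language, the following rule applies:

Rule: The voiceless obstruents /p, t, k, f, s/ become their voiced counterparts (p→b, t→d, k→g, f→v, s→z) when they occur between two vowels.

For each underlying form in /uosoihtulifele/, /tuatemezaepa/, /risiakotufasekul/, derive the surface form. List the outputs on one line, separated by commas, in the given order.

/uosoihtulifele/: /s/ is a voiceless obstruent between vowels /o/ and /o/, so it voices to [z]. /f/ is a voiceless obstruent between vowels /i/ and /e/, so it voices to [v]. → [uozoihtulivele].
/tuatemezaepa/: /t/ is a voiceless obstruent between vowels /a/ and /e/, so it voices to [d]. /p/ is a voiceless obstruent between vowels /e/ and /a/, so it voices to [b]. → [tuademezaeba].
/risiakotufasekul/: /s/ is a voiceless obstruent between vowels /i/ and /i/, so it voices to [z]. /k/ is a voiceless obstruent between vowels /a/ and /o/, so it voices to [g]. /t/ is a voiceless obstruent between vowels /o/ and /u/, so it voices to [d]. /f/ is a voiceless obstruent between vowels /u/ and /a/, so it voices to [v]. /s/ is a voiceless obstruent between vowels /a/ and /e/, so it voices to [z]. /k/ is a voiceless obstruent between vowels /e/ and /u/, so it voices to [g]. → [riziagoduvazegul].

uozoihtulivele, tuademezaeba, riziagoduvazegul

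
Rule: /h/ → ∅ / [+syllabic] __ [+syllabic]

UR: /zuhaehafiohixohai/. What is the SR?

zuaeafioixoai

/h/ occurs between vowels /u/ and /a/, so it deletes.
/h/ occurs between vowels /e/ and /a/, so it deletes.
/h/ occurs between vowels /o/ and /i/, so it deletes.
/h/ occurs between vowels /o/ and /a/, so it deletes.
Surface form: [zuaeafioixoai].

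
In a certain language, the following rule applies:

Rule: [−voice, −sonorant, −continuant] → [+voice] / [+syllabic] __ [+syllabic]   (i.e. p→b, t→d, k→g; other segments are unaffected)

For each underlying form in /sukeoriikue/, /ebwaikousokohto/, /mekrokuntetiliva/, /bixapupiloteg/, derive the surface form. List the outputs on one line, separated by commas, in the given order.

sugeoriigue, ebwaigousogohto, mekroguntediliva, bixabubilodeg

/sukeoriikue/: /k/ is a voiceless stop between vowels /u/ and /e/, so it voices to [g]. /k/ is a voiceless stop between vowels /i/ and /u/, so it voices to [g]. → [sugeoriigue].
/ebwaikousokohto/: /k/ is a voiceless stop between vowels /i/ and /o/, so it voices to [g]. /k/ is a voiceless stop between vowels /o/ and /o/, so it voices to [g]. → [ebwaigousogohto].
/mekrokuntetiliva/: /k/ is a voiceless stop between vowels /o/ and /u/, so it voices to [g]. /t/ is a voiceless stop between vowels /e/ and /i/, so it voices to [d]. → [mekroguntediliva].
/bixapupiloteg/: /p/ is a voiceless stop between vowels /a/ and /u/, so it voices to [b]. /p/ is a voiceless stop between vowels /u/ and /i/, so it voices to [b]. /t/ is a voiceless stop between vowels /o/ and /e/, so it voices to [d]. → [bixabubilodeg].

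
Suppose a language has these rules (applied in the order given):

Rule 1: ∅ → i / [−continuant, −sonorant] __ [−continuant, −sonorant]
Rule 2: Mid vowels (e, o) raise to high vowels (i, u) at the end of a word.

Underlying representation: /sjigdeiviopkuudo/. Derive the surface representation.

sjigideiviopikuudu

Rule 1 (stop-cluster i-epenthesis): /g/ and /d/ form a stop–stop cluster, so [i] is inserted between them. /p/ and /k/ form a stop–stop cluster, so [i] is inserted between them. /sjigdeiviopkuudo/ → sjigideiviopikuudo.
Rule 2 (final vowel raising): /o/ is a mid vowel in word-final position, so it raises to [u]. /sjigideiviopikuudo/ → sjigideiviopikuudu.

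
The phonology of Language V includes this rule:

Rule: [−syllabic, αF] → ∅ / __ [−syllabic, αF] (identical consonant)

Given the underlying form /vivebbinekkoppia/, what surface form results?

/bb/ is a geminate; the first /b/ deletes.
/kk/ is a geminate; the first /k/ deletes.
/pp/ is a geminate; the first /p/ deletes.
The other instances of /v/, /b/, /n/, /k/, /p/ do not occur in the required environment and remain unchanged.
Surface form: [vivebinekopia].

vivebinekopia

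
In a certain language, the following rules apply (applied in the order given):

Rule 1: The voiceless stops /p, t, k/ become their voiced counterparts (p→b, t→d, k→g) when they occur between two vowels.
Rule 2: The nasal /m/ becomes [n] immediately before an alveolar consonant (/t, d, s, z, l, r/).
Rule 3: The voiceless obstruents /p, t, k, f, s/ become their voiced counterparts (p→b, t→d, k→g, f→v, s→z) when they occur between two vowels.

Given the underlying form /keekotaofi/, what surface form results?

keegodaovi

Rule 1 (intervocalic voicing): /k/ is a voiceless stop between vowels /e/ and /o/, so it voices to [g]. /t/ is a voiceless stop between vowels /o/ and /a/, so it voices to [d]. /keekotaofi/ → keegodaofi.
Rule 2 (nasal place assimilation): no segment meets the environment; /keegodaofi/ is unchanged.
Rule 3 (intervocalic voicing): /f/ is a voiceless obstruent between vowels /o/ and /i/, so it voices to [v]. /keegodaofi/ → keegodaovi.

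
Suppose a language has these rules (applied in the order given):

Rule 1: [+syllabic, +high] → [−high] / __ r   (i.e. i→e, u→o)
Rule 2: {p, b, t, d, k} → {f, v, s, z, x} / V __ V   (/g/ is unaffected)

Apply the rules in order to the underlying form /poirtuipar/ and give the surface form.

Rule 1 (pre-rhotic lowering): /i/ is a high vowel immediately before /r/, so it lowers to [e]. /poirtuipar/ → poertuipar.
Rule 2 (intervocalic spirantization): /p/ is a stop between vowels /i/ and /a/, so it spirantizes to the fricative [f]. /poertuipar/ → poertuifar.

poertuifar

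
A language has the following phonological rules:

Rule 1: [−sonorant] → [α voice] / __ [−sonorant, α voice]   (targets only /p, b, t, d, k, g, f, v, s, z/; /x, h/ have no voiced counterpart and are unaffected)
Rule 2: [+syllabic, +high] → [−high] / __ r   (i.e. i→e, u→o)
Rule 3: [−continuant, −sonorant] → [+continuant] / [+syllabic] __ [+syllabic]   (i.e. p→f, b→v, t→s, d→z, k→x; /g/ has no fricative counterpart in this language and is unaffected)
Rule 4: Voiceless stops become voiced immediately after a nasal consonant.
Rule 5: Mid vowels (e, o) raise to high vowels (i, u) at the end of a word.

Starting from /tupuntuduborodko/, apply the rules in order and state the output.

Rule 1 (regressive voicing assimilation): /d/ precedes the voiceless obstruent /k/, so it devoices to [t] by assimilation. /tupuntuduborodko/ → tupuntuduborotko.
Rule 2 (pre-rhotic lowering): no segment meets the environment; /tupuntuduborotko/ is unchanged.
Rule 3 (intervocalic spirantization): /p/ is a stop between vowels /u/ and /u/, so it spirantizes to the fricative [f]. /d/ is a stop between vowels /u/ and /u/, so it spirantizes to the fricative [z]. /b/ is a stop between vowels /u/ and /o/, so it spirantizes to the fricative [v]. /tupuntuduborotko/ → tufuntuzuvorotko.
Rule 4 (post-nasal voicing): /t/ is a voiceless stop immediately after the nasal /n/, so it voices to [d]. /tufuntuzuvorotko/ → tufunduzuvorotko.
Rule 5 (final vowel raising): /o/ is a mid vowel in word-final position, so it raises to [u]. /tufunduzuvorotko/ → tufunduzuvorotku.

tufunduzuvorotku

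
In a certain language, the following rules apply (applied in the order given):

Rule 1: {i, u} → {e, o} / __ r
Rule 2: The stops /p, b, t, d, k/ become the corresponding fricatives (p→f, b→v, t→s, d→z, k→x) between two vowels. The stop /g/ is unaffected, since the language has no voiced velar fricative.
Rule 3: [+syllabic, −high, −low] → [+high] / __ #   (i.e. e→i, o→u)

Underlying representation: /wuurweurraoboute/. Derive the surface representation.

wuorweorraovousi

Rule 1 (pre-rhotic lowering): /u/ is a high vowel immediately before /r/, so it lowers to [o]. /u/ is a high vowel immediately before /r/, so it lowers to [o]. /wuurweurraoboute/ → wuorweorraoboute.
Rule 2 (intervocalic spirantization): /b/ is a stop between vowels /o/ and /o/, so it spirantizes to the fricative [v]. /t/ is a stop between vowels /u/ and /e/, so it spirantizes to the fricative [s]. /wuorweorraoboute/ → wuorweorraovouse.
Rule 3 (final vowel raising): /e/ is a mid vowel in word-final position, so it raises to [i]. /wuorweorraovouse/ → wuorweorraovousi.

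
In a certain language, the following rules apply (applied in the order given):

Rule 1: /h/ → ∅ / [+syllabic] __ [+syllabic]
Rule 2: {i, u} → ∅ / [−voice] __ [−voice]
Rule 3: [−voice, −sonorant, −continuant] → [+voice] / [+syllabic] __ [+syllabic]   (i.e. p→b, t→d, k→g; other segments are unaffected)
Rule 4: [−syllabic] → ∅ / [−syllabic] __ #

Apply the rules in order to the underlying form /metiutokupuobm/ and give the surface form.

mediudokpuob

Rule 1 (intervocalic h-deletion): no segment meets the environment; /metiutokupuobm/ is unchanged.
Rule 2 (high vowel syncope): /u/ is a high vowel flanked by voiceless consonants /k/ and /p/, so it deletes. /metiutokupuobm/ → metiutokpuobm.
Rule 3 (intervocalic voicing): /t/ is a voiceless stop between vowels /e/ and /i/, so it voices to [d]. /t/ is a voiceless stop between vowels /u/ and /o/, so it voices to [d]. /metiutokpuobm/ → mediudokpuobm.
Rule 4 (final cluster simplification): /m/ is the second consonant of a word-final cluster /bm/, so it deletes. /mediudokpuobm/ → mediudokpuob.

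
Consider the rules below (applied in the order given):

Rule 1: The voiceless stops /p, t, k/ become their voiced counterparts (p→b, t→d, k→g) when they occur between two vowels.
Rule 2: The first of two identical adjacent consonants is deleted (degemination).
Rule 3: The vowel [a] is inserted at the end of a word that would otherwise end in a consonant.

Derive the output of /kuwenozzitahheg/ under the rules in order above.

Rule 1 (intervocalic voicing): /t/ is a voiceless stop between vowels /i/ and /a/, so it voices to [d]. /kuwenozzitahheg/ → kuwenozzidahheg.
Rule 2 (degemination): /zz/ is a geminate; the first /z/ deletes. /hh/ is a geminate; the first /h/ deletes. /kuwenozzidahheg/ → kuwenozidaheg.
Rule 3 (final a-epenthesis): the form ends in the consonant /g/, so [a] is inserted word-finally. /kuwenozidaheg/ → kuwenozidahega.

kuwenozidahega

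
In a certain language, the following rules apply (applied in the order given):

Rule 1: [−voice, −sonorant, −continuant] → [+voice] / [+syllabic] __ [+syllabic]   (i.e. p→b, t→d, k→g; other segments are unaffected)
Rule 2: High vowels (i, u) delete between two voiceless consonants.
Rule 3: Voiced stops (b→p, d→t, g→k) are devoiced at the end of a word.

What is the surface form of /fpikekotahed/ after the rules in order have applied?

Rule 1 (intervocalic voicing): /k/ is a voiceless stop between vowels /i/ and /e/, so it voices to [g]. /k/ is a voiceless stop between vowels /e/ and /o/, so it voices to [g]. /t/ is a voiceless stop between vowels /o/ and /a/, so it voices to [d]. /fpikekotahed/ → fpigegodahed.
Rule 2 (high vowel syncope): no segment meets the environment; /fpigegodahed/ is unchanged.
Rule 3 (final devoicing): /d/ is a voiced stop in word-final position, so it devoices to [t]. /fpigegodahed/ → fpigegodahet.

fpigegodahet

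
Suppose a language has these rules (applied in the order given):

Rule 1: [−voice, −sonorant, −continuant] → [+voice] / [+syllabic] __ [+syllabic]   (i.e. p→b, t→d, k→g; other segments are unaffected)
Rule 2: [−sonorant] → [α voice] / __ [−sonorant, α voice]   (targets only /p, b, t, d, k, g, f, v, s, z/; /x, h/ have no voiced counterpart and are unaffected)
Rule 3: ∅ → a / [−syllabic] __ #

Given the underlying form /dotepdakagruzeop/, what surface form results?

dodebdagagruzeopa

Rule 1 (intervocalic voicing): /t/ is a voiceless stop between vowels /o/ and /e/, so it voices to [d]. /k/ is a voiceless stop between vowels /a/ and /a/, so it voices to [g]. /dotepdakagruzeop/ → dodepdagagruzeop.
Rule 2 (regressive voicing assimilation): /p/ precedes the voiced obstruent /d/, so it voices to [b] by assimilation. /dodepdagagruzeop/ → dodebdagagruzeop.
Rule 3 (final a-epenthesis): the form ends in the consonant /p/, so [a] is inserted word-finally. /dodebdagagruzeop/ → dodebdagagruzeopa.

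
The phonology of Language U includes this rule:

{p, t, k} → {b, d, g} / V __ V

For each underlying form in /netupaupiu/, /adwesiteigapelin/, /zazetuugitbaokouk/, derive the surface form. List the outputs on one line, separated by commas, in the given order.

nedubaubiu, adwesideigabelin, zazeduugitbaogouk

/netupaupiu/: /t/ is a voiceless stop between vowels /e/ and /u/, so it voices to [d]. /p/ is a voiceless stop between vowels /u/ and /a/, so it voices to [b]. /p/ is a voiceless stop between vowels /u/ and /i/, so it voices to [b]. → [nedubaubiu].
/adwesiteigapelin/: /t/ is a voiceless stop between vowels /i/ and /e/, so it voices to [d]. /p/ is a voiceless stop between vowels /a/ and /e/, so it voices to [b]. → [adwesideigabelin].
/zazetuugitbaokouk/: /t/ is a voiceless stop between vowels /e/ and /u/, so it voices to [d]. /k/ is a voiceless stop between vowels /o/ and /o/, so it voices to [g]. → [zazeduugitbaogouk].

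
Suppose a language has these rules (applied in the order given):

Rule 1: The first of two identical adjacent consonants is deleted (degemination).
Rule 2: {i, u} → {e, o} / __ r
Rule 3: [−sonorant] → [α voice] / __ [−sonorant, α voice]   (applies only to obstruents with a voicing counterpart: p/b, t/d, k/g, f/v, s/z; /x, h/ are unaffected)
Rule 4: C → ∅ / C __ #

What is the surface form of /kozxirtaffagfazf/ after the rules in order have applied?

kosxertafakfas

Rule 1 (degemination): /ff/ is a geminate; the first /f/ deletes. /kozxirtaffagfazf/ → kozxirtafagfazf.
Rule 2 (pre-rhotic lowering): /i/ is a high vowel immediately before /r/, so it lowers to [e]. /kozxirtafagfazf/ → kozxertafagfazf.
Rule 3 (regressive voicing assimilation): /z/ precedes the voiceless obstruent /x/, so it devoices to [s] by assimilation. /g/ precedes the voiceless obstruent /f/, so it devoices to [k] by assimilation. /z/ precedes the voiceless obstruent /f/, so it devoices to [s] by assimilation. /kozxertafagfazf/ → kosxertafakfasf.
Rule 4 (final cluster simplification): /f/ is the second consonant of a word-final cluster /sf/, so it deletes. /kosxertafakfasf/ → kosxertafakfas.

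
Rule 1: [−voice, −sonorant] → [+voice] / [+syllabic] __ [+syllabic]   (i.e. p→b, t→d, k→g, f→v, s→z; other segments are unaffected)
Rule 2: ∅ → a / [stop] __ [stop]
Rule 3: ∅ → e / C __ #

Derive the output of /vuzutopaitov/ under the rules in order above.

Rule 1 (intervocalic voicing): /t/ is a voiceless obstruent between vowels /u/ and /o/, so it voices to [d]. /p/ is a voiceless obstruent between vowels /o/ and /a/, so it voices to [b]. /t/ is a voiceless obstruent between vowels /i/ and /o/, so it voices to [d]. /vuzutopaitov/ → vuzudobaidov.
Rule 2 (stop-cluster a-epenthesis): no segment meets the environment; /vuzudobaidov/ is unchanged.
Rule 3 (final e-epenthesis): the form ends in the consonant /v/, so [e] is inserted word-finally. /vuzudobaidov/ → vuzudobaidove.

vuzudobaidove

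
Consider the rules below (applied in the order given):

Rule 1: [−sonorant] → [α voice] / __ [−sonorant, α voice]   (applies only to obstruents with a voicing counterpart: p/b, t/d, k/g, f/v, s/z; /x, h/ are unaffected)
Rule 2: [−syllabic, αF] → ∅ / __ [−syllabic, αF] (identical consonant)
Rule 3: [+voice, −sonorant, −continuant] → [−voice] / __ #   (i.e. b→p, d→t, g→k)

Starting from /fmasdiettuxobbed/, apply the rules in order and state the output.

fmazdietuxobet

Rule 1 (regressive voicing assimilation): /s/ precedes the voiced obstruent /d/, so it voices to [z] by assimilation. /fmasdiettuxobbed/ → fmazdiettuxobbed.
Rule 2 (degemination): /tt/ is a geminate; the first /t/ deletes. /bb/ is a geminate; the first /b/ deletes. /fmazdiettuxobbed/ → fmazdietuxobed.
Rule 3 (final devoicing): /d/ is a voiced stop in word-final position, so it devoices to [t]. /fmazdietuxobed/ → fmazdietuxobet.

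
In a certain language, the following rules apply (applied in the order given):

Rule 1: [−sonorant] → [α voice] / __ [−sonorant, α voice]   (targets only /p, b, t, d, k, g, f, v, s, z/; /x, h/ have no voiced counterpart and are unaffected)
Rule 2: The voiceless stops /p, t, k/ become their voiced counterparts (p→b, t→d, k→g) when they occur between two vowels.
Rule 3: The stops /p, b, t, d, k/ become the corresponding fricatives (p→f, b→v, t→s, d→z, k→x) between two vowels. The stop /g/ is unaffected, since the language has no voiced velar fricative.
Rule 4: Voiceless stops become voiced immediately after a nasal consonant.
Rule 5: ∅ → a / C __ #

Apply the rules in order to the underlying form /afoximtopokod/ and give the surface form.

Rule 1 (regressive voicing assimilation): no segment meets the environment; /afoximtopokod/ is unchanged.
Rule 2 (intervocalic voicing): /p/ is a voiceless stop between vowels /o/ and /o/, so it voices to [b]. /k/ is a voiceless stop between vowels /o/ and /o/, so it voices to [g]. /afoximtopokod/ → afoximtobogod.
Rule 3 (intervocalic spirantization): /b/ is a stop between vowels /o/ and /o/, so it spirantizes to the fricative [v]. /afoximtobogod/ → afoximtovogod.
Rule 4 (post-nasal voicing): /t/ is a voiceless stop immediately after the nasal /m/, so it voices to [d]. /afoximtovogod/ → afoximdovogod.
Rule 5 (final a-epenthesis): the form ends in the consonant /d/, so [a] is inserted word-finally. /afoximdovogod/ → afoximdovogoda.

afoximdovogoda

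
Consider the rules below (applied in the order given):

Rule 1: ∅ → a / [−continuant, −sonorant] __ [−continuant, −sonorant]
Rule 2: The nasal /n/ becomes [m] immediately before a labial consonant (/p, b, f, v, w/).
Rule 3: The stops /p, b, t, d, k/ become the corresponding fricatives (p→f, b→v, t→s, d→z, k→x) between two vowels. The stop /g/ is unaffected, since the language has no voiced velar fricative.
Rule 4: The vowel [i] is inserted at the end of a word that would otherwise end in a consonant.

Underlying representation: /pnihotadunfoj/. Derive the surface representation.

pnihosazumfoji

Rule 1 (stop-cluster a-epenthesis): no segment meets the environment; /pnihotadunfoj/ is unchanged.
Rule 2 (nasal place assimilation): /n/ precedes the labial consonant /f/, so it assimilates in place to [m]. /pnihotadunfoj/ → pnihotadumfoj.
Rule 3 (intervocalic spirantization): /t/ is a stop between vowels /o/ and /a/, so it spirantizes to the fricative [s]. /d/ is a stop between vowels /a/ and /u/, so it spirantizes to the fricative [z]. /pnihotadumfoj/ → pnihosazumfoj.
Rule 4 (final i-epenthesis): the form ends in the consonant /j/, so [i] is inserted word-finally. /pnihosazumfoj/ → pnihosazumfoji.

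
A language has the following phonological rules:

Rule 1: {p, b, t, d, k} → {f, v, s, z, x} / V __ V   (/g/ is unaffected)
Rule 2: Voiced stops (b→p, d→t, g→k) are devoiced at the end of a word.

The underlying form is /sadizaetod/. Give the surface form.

Rule 1 (intervocalic spirantization): /d/ is a stop between vowels /a/ and /i/, so it spirantizes to the fricative [z]. /t/ is a stop between vowels /e/ and /o/, so it spirantizes to the fricative [s]. /sadizaetod/ → sazizaesod.
Rule 2 (final devoicing): /d/ is a voiced stop in word-final position, so it devoices to [t]. /sazizaesod/ → sazizaesot.

sazizaesot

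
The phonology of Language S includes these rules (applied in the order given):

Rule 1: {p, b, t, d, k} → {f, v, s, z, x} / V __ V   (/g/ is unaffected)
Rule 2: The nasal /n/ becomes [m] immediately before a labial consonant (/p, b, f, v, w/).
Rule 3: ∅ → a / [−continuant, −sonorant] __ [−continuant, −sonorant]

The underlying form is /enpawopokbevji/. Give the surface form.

empawofokabevji

Rule 1 (intervocalic spirantization): /p/ is a stop between vowels /o/ and /o/, so it spirantizes to the fricative [f]. /enpawopokbevji/ → enpawofokbevji.
Rule 2 (nasal place assimilation): /n/ precedes the labial consonant /p/, so it assimilates in place to [m]. /enpawofokbevji/ → empawofokbevji.
Rule 3 (stop-cluster a-epenthesis): /k/ and /b/ form a stop–stop cluster, so [a] is inserted between them. /empawofokbevji/ → empawofokabevji.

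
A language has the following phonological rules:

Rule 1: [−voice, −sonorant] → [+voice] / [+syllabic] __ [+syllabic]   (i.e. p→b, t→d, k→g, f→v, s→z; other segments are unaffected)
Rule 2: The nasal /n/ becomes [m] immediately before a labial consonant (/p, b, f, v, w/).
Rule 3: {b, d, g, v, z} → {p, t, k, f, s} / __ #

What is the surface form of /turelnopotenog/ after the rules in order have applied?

turelnobodenok

Rule 1 (intervocalic voicing): /p/ is a voiceless obstruent between vowels /o/ and /o/, so it voices to [b]. /t/ is a voiceless obstruent between vowels /o/ and /e/, so it voices to [d]. /turelnopotenog/ → turelnobodenog.
Rule 2 (nasal place assimilation): no segment meets the environment; /turelnobodenog/ is unchanged.
Rule 3 (final devoicing): /g/ is a voiced obstruent in word-final position, so it devoices to [k]. /turelnobodenog/ → turelnobodenok.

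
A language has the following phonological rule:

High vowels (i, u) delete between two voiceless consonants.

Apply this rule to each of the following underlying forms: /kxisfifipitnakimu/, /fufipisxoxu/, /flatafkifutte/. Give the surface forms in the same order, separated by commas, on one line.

kxsffptnakimu, ffpsxoxu, flatafkftte

/kxisfifipitnakimu/: /i/ is a high vowel flanked by voiceless consonants /x/ and /s/, so it deletes. /i/ is a high vowel flanked by voiceless consonants /f/ and /f/, so it deletes. /i/ is a high vowel flanked by voiceless consonants /f/ and /p/, so it deletes. /i/ is a high vowel flanked by voiceless consonants /p/ and /t/, so it deletes. → [kxsffptnakimu].
/fufipisxoxu/: /u/ is a high vowel flanked by voiceless consonants /f/ and /f/, so it deletes. /i/ is a high vowel flanked by voiceless consonants /f/ and /p/, so it deletes. /i/ is a high vowel flanked by voiceless consonants /p/ and /s/, so it deletes. → [ffpsxoxu].
/flatafkifutte/: /i/ is a high vowel flanked by voiceless consonants /k/ and /f/, so it deletes. /u/ is a high vowel flanked by voiceless consonants /f/ and /t/, so it deletes. → [flatafkftte].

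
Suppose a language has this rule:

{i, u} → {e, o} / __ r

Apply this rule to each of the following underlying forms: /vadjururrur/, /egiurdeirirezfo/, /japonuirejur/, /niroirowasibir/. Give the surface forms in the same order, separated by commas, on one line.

vadjororror, egiordeererezfo, japonuerejor, neroerowasiber

/vadjururrur/: /u/ is a high vowel immediately before /r/, so it lowers to [o]. /u/ is a high vowel immediately before /r/, so it lowers to [o]. /u/ is a high vowel immediately before /r/, so it lowers to [o]. → [vadjororror].
/egiurdeirirezfo/: /u/ is a high vowel immediately before /r/, so it lowers to [o]. /i/ is a high vowel immediately before /r/, so it lowers to [e]. /i/ is a high vowel immediately before /r/, so it lowers to [e]. → [egiordeererezfo].
/japonuirejur/: /i/ is a high vowel immediately before /r/, so it lowers to [e]. /u/ is a high vowel immediately before /r/, so it lowers to [o]. → [japonuerejor].
/niroirowasibir/: /i/ is a high vowel immediately before /r/, so it lowers to [e]. /i/ is a high vowel immediately before /r/, so it lowers to [e]. /i/ is a high vowel immediately before /r/, so it lowers to [e]. → [neroerowasiber].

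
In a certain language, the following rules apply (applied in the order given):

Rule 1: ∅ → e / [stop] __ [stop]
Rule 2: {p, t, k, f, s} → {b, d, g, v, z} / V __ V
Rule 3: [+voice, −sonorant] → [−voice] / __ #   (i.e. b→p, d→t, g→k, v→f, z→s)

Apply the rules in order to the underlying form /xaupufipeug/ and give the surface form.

Rule 1 (stop-cluster e-epenthesis): no segment meets the environment; /xaupufipeug/ is unchanged.
Rule 2 (intervocalic voicing): /p/ is a voiceless obstruent between vowels /u/ and /u/, so it voices to [b]. /f/ is a voiceless obstruent between vowels /u/ and /i/, so it voices to [v]. /p/ is a voiceless obstruent between vowels /i/ and /e/, so it voices to [b]. /xaupufipeug/ → xaubuvibeug.
Rule 3 (final devoicing): /g/ is a voiced obstruent in word-final position, so it devoices to [k]. /xaubuvibeug/ → xaubuvibeuk.

xaubuvibeuk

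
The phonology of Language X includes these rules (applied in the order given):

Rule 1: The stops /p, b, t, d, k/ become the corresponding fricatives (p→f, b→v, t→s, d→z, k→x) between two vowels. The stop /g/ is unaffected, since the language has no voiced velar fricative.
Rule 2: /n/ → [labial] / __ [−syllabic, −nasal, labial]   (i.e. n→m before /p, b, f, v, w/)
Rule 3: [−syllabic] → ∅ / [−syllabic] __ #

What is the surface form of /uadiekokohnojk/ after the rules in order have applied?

uaziexoxohnoj

Rule 1 (intervocalic spirantization): /d/ is a stop between vowels /a/ and /i/, so it spirantizes to the fricative [z]. /k/ is a stop between vowels /e/ and /o/, so it spirantizes to the fricative [x]. /k/ is a stop between vowels /o/ and /o/, so it spirantizes to the fricative [x]. /uadiekokohnojk/ → uaziexoxohnojk.
Rule 2 (nasal place assimilation): no segment meets the environment; /uaziexoxohnojk/ is unchanged.
Rule 3 (final cluster simplification): /k/ is the second consonant of a word-final cluster /jk/, so it deletes. /uaziexoxohnojk/ → uaziexoxohnoj.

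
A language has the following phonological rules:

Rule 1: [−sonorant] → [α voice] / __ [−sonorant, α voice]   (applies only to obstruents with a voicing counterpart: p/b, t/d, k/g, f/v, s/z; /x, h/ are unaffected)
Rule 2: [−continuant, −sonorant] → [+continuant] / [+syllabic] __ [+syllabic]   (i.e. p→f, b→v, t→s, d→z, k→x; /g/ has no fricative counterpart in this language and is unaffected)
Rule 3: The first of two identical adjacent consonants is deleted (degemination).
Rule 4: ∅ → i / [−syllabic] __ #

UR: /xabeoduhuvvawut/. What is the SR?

Rule 1 (regressive voicing assimilation): no segment meets the environment; /xabeoduhuvvawut/ is unchanged.
Rule 2 (intervocalic spirantization): /b/ is a stop between vowels /a/ and /e/, so it spirantizes to the fricative [v]. /d/ is a stop between vowels /o/ and /u/, so it spirantizes to the fricative [z]. /xabeoduhuvvawut/ → xaveozuhuvvawut.
Rule 3 (degemination): /vv/ is a geminate; the first /v/ deletes. /xaveozuhuvvawut/ → xaveozuhuvawut.
Rule 4 (final i-epenthesis): the form ends in the consonant /t/, so [i] is inserted word-finally. /xaveozuhuvawut/ → xaveozuhuvawuti.

xaveozuhuvawuti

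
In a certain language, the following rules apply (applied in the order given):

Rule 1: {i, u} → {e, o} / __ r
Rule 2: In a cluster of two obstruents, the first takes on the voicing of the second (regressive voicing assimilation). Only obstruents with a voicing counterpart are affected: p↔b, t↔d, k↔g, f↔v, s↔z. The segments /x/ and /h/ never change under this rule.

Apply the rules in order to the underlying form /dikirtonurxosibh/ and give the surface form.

Rule 1 (pre-rhotic lowering): /i/ is a high vowel immediately before /r/, so it lowers to [e]. /u/ is a high vowel immediately before /r/, so it lowers to [o]. /dikirtonurxosibh/ → dikertonorxosibh.
Rule 2 (regressive voicing assimilation): /b/ precedes the voiceless obstruent /h/, so it devoices to [p] by assimilation. /dikertonorxosibh/ → dikertonorxosiph.

dikertonorxosiph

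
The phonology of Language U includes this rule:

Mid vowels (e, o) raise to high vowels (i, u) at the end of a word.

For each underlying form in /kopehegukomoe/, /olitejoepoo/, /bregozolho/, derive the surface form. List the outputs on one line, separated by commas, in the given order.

kopehegukomoi, olitejoepou, bregozolhu

/kopehegukomoe/: /e/ is a mid vowel in word-final position, so it raises to [i]. → [kopehegukomoi].
/olitejoepoo/: /o/ is a mid vowel in word-final position, so it raises to [u]. → [olitejoepou].
/bregozolho/: /o/ is a mid vowel in word-final position, so it raises to [u]. → [bregozolhu].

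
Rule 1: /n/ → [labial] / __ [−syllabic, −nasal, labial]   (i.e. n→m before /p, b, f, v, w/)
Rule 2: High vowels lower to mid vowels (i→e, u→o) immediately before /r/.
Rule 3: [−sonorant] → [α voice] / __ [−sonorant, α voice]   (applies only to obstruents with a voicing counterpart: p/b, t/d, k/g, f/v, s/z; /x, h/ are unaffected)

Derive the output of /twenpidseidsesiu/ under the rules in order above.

twempitseitsesiu

Rule 1 (nasal place assimilation): /n/ precedes the labial consonant /p/, so it assimilates in place to [m]. /twenpidseidsesiu/ → twempidseidsesiu.
Rule 2 (pre-rhotic lowering): no segment meets the environment; /twempidseidsesiu/ is unchanged.
Rule 3 (regressive voicing assimilation): /d/ precedes the voiceless obstruent /s/, so it devoices to [t] by assimilation. /d/ precedes the voiceless obstruent /s/, so it devoices to [t] by assimilation. /twempidseidsesiu/ → twempitseitsesiu.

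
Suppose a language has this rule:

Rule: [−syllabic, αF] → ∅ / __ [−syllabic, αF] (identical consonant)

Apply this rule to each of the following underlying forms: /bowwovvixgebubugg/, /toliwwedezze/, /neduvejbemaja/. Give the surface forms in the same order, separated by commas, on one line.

bowovixgebubug, toliwedeze, neduvejbemaja

/bowwovvixgebubugg/: /ww/ is a geminate; the first /w/ deletes. /vv/ is a geminate; the first /v/ deletes. /gg/ is a geminate; the first /g/ deletes. → [bowovixgebubug].
/toliwwedezze/: /ww/ is a geminate; the first /w/ deletes. /zz/ is a geminate; the first /z/ deletes. → [toliwedeze].
/neduvejbemaja/: the rule's environment is not met; surfaces unchanged as [neduvejbemaja].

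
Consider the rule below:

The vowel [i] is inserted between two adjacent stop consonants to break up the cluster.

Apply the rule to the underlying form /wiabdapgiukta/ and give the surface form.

wiabidapigiukita

/b/ and /d/ form a stop–stop cluster, so [i] is inserted between them.
/p/ and /g/ form a stop–stop cluster, so [i] is inserted between them.
/k/ and /t/ form a stop–stop cluster, so [i] is inserted between them.
Surface form: [wiabidapigiukita].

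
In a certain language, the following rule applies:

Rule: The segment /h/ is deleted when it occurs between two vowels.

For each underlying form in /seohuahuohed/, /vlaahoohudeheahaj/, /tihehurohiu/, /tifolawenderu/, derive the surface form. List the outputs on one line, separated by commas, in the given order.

/seohuahuohed/: /h/ occurs between vowels /o/ and /u/, so it deletes. /h/ occurs between vowels /a/ and /u/, so it deletes. /h/ occurs between vowels /o/ and /e/, so it deletes. → [seouauoed].
/vlaahoohudeheahaj/: /h/ occurs between vowels /a/ and /o/, so it deletes. /h/ occurs between vowels /o/ and /u/, so it deletes. /h/ occurs between vowels /e/ and /e/, so it deletes. /h/ occurs between vowels /a/ and /a/, so it deletes. → [vlaaooudeeaaj].
/tihehurohiu/: /h/ occurs between vowels /i/ and /e/, so it deletes. /h/ occurs between vowels /e/ and /u/, so it deletes. /h/ occurs between vowels /o/ and /i/, so it deletes. → [tieuroiu].
/tifolawenderu/: the rule's environment is not met; surfaces unchanged as [tifolawenderu].

seouauoed, vlaaooudeeaaj, tieuroiu, tifolawenderu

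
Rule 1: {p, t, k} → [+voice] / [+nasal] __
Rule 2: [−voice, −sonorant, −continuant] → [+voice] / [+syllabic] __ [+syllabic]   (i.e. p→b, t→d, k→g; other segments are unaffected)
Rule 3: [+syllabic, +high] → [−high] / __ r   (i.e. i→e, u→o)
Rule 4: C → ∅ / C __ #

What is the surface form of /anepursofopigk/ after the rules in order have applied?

Rule 1 (post-nasal voicing): no segment meets the environment; /anepursofopigk/ is unchanged.
Rule 2 (intervocalic voicing): /p/ is a voiceless stop between vowels /e/ and /u/, so it voices to [b]. /p/ is a voiceless stop between vowels /o/ and /i/, so it voices to [b]. /anepursofopigk/ → anebursofobigk.
Rule 3 (pre-rhotic lowering): /u/ is a high vowel immediately before /r/, so it lowers to [o]. /anebursofobigk/ → aneborsofobigk.
Rule 4 (final cluster simplification): /k/ is the second consonant of a word-final cluster /gk/, so it deletes. /aneborsofobigk/ → aneborsofobig.

aneborsofobig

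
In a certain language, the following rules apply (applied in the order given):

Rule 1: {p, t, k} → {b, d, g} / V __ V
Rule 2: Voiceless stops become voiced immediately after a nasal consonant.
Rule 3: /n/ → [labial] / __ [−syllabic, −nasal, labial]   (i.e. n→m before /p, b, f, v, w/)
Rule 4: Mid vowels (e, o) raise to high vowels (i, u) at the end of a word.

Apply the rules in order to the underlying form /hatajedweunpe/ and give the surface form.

hadajedweumbi

Rule 1 (intervocalic voicing): /t/ is a voiceless stop between vowels /a/ and /a/, so it voices to [d]. /hatajedweunpe/ → hadajedweunpe.
Rule 2 (post-nasal voicing): /p/ is a voiceless stop immediately after the nasal /n/, so it voices to [b]. /hadajedweunpe/ → hadajedweunbe.
Rule 3 (nasal place assimilation): /n/ precedes the labial consonant /b/, so it assimilates in place to [m]. /hadajedweunbe/ → hadajedweumbe.
Rule 4 (final vowel raising): /e/ is a mid vowel in word-final position, so it raises to [i]. /hadajedweumbe/ → hadajedweumbi.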